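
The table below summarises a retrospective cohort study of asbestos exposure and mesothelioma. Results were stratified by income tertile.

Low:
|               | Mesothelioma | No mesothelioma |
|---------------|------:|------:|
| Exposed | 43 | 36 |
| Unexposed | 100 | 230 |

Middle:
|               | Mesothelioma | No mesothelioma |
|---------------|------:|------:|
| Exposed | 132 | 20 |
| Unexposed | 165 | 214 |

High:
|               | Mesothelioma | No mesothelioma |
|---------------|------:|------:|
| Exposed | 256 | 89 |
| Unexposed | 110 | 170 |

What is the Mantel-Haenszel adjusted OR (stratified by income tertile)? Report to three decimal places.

OR_MH = Σ(aᵢdᵢ/nᵢ) / Σ(bᵢcᵢ/nᵢ), where nᵢ is the stratum total.
Stratum 1 (Low): n = 409; a·d/n = 43·230/409 = 24.1809; b·c/n = 36·100/409 = 8.8020
Stratum 2 (Middle): n = 531; a·d/n = 132·214/531 = 53.1977; b·c/n = 20·165/531 = 6.2147
Stratum 3 (High): n = 625; a·d/n = 256·170/625 = 69.6320; b·c/n = 89·110/625 = 15.6640
OR_MH = (24.1809 + 53.1977 + 69.6320) / (8.8020 + 6.2147 + 15.6640) = 147.0107 / 30.6806 = 4.79164

4.792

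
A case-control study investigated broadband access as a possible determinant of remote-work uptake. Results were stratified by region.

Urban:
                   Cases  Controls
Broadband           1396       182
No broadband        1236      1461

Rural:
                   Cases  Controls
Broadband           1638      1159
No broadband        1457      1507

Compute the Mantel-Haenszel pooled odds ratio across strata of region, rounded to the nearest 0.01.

OR_MH = Σ(aᵢdᵢ/nᵢ) / Σ(bᵢcᵢ/nᵢ), where nᵢ is the stratum total.
Stratum 1 (Urban): n = 4275; a·d/n = 1396·1461/4275 = 477.0891; b·c/n = 182·1236/4275 = 52.6204
Stratum 2 (Rural): n = 5761; a·d/n = 1638·1507/5761 = 428.4787; b·c/n = 1159·1457/5761 = 293.1198
OR_MH = (477.0891 + 428.4787) / (52.6204 + 293.1198) = 905.5679 / 345.7401 = 2.61922

2.62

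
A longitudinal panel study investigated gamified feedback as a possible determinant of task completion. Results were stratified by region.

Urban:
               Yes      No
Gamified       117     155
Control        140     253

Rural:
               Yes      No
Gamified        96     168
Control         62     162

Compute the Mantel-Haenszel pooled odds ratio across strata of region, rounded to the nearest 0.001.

1.415

OR_MH = Σ(aᵢdᵢ/nᵢ) / Σ(bᵢcᵢ/nᵢ), where nᵢ is the stratum total.
Stratum 1 (Urban): n = 665; a·d/n = 117·253/665 = 44.5128; b·c/n = 155·140/665 = 32.6316
Stratum 2 (Rural): n = 488; a·d/n = 96·162/488 = 31.8689; b·c/n = 168·62/488 = 21.3443
OR_MH = (44.5128 + 31.8689) / (32.6316 + 21.3443) = 76.3816 / 53.9758 = 1.41511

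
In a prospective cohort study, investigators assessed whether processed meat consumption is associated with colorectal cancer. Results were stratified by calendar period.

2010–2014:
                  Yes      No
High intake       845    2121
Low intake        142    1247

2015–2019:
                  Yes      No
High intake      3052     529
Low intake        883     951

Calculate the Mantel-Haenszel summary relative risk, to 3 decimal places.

RR_MH = Σ(aᵢ·n₀ᵢ/nᵢ) / Σ(cᵢ·n₁ᵢ/nᵢ), with n₁ᵢ = aᵢ+bᵢ (exposed), n₀ᵢ = cᵢ+dᵢ (unexposed), nᵢ = n₁ᵢ+n₀ᵢ.
Stratum 1 (2010–2014): n₁ = 2966, n₀ = 1389, n = 4355; a·n₀/n = 845·1389/4355 = 269.5075; c·n₁/n = 142·2966/4355 = 96.7100
Stratum 2 (2015–2019): n₁ = 3581, n₀ = 1834, n = 5415; a·n₀/n = 3052·1834/5415 = 1033.6783; c·n₁/n = 883·3581/5415 = 583.9378
RR_MH = (269.5075 + 1033.6783) / (96.7100 + 583.9378) = 1303.1858 / 680.6478 = 1.91463

1.915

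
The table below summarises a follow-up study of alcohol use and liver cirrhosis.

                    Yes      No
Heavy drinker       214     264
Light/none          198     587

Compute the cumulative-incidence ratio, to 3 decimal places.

1.775

Cells: a = 214, b = 264, c = 198, d = 587.
Risk in exposed = 214/478 = 0.44770; risk in unexposed = 198/785 = 0.25223.
RR = 0.44770 / 0.25223 = 1.77497
The risk among the exposed is 1.77 times that among the unexposed.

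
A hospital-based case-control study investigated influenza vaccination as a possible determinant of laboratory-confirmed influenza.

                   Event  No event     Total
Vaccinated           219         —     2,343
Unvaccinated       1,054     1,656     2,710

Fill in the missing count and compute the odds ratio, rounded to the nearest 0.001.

The missing cell is in the exposed row: 2343 − 219 = 2124.
So a = 219, b = 2124, c = 1054, d = 1656.
OR = (a·d)/(b·c) = (219 × 1656) / (2124 × 1054) = 362664 / 2238696 = 0.16200

0.162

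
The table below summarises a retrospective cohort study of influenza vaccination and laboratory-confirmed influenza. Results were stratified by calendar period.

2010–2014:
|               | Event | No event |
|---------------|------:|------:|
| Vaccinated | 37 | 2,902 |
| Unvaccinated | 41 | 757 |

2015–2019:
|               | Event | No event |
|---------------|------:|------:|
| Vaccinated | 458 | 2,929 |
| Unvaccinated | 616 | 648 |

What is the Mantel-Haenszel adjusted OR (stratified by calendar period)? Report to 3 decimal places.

0.170

OR_MH = Σ(aᵢdᵢ/nᵢ) / Σ(bᵢcᵢ/nᵢ), where nᵢ is the stratum total.
Stratum 1 (2010–2014): n = 3737; a·d/n = 37·757/3737 = 7.4950; b·c/n = 2902·41/3737 = 31.8389
Stratum 2 (2015–2019): n = 4651; a·d/n = 458·648/4651 = 63.8108; b·c/n = 2929·616/4651 = 387.9303
OR_MH = (7.4950 + 63.8108) / (31.8389 + 387.9303) = 71.3058 / 419.7692 = 0.16987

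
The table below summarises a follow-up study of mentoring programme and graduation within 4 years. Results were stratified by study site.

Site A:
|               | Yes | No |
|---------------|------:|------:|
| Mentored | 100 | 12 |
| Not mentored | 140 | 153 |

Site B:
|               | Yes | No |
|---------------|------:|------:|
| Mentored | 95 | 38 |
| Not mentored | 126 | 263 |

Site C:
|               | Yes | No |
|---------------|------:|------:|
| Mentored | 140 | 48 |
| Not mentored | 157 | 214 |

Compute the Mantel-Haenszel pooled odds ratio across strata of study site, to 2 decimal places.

OR_MH = Σ(aᵢdᵢ/nᵢ) / Σ(bᵢcᵢ/nᵢ), where nᵢ is the stratum total.
Stratum 1 (Site A): n = 405; a·d/n = 100·153/405 = 37.7778; b·c/n = 12·140/405 = 4.1481
Stratum 2 (Site B): n = 522; a·d/n = 95·263/522 = 47.8640; b·c/n = 38·126/522 = 9.1724
Stratum 3 (Site C): n = 559; a·d/n = 140·214/559 = 53.5957; b·c/n = 48·157/559 = 13.4812
OR_MH = (37.7778 + 47.8640 + 53.5957) / (4.1481 + 9.1724 + 13.4812) = 139.2375 / 26.8018 = 5.19508

5.20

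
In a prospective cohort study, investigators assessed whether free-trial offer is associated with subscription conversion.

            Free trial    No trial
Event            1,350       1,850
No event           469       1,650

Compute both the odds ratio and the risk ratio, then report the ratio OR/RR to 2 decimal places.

Reading the table with exposure as columns: a = 1350 (Free trial, case), b = 469 (Free trial, non-case), c = 1850 (No trial, case), d = 1650.
OR = (1350·1650)/(469·1850) = 2227500/867650 = 2.56728
Risk in exposed = 1350/1819 = 0.74217; risk in unexposed = 1850/3500 = 0.52857; RR = 1.40410
OR/RR = 2.56728 / 1.40410 = 1.82842
The outcome is not rare, so the OR lies further from 1 than the RR.

1.83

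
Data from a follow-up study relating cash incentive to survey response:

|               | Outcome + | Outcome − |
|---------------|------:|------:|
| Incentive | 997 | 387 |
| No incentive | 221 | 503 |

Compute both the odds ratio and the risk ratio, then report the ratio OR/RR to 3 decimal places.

2.485

Cells: a = 997, b = 387, c = 221, d = 503.
OR = (997·503)/(387·221) = 501491/85527 = 5.86354
Risk in exposed = 997/1384 = 0.72038; risk in unexposed = 221/724 = 0.30525; RR = 2.35996
OR/RR = 5.86354 / 2.35996 = 2.48459
The outcome is not rare, so the OR lies further from 1 than the RR.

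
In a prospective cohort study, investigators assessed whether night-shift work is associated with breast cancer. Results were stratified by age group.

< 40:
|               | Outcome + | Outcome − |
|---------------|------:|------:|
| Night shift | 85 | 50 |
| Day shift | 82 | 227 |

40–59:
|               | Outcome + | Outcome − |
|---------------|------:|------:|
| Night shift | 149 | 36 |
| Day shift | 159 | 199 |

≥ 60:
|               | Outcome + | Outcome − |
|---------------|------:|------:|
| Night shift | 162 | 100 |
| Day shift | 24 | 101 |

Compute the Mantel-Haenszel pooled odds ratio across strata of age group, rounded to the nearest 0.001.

5.403

OR_MH = Σ(aᵢdᵢ/nᵢ) / Σ(bᵢcᵢ/nᵢ), where nᵢ is the stratum total.
Stratum 1 (< 40): n = 444; a·d/n = 85·227/444 = 43.4572; b·c/n = 50·82/444 = 9.2342
Stratum 2 (40–59): n = 543; a·d/n = 149·199/543 = 54.6059; b·c/n = 36·159/543 = 10.5414
Stratum 3 (≥ 60): n = 387; a·d/n = 162·101/387 = 42.2791; b·c/n = 100·24/387 = 6.2016
OR_MH = (43.4572 + 54.6059 + 42.2791) / (9.2342 + 10.5414 + 6.2016) = 140.3422 / 25.9772 = 5.40251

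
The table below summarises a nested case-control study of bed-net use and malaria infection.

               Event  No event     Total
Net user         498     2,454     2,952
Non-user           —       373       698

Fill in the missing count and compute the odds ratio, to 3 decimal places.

The missing cell is in the unexposed row: 698 − 373 = 325.
So a = 498, b = 2454, c = 325, d = 373.
OR = (a·d)/(b·c) = (498 × 373) / (2454 × 325) = 185754 / 797550 = 0.23291

0.233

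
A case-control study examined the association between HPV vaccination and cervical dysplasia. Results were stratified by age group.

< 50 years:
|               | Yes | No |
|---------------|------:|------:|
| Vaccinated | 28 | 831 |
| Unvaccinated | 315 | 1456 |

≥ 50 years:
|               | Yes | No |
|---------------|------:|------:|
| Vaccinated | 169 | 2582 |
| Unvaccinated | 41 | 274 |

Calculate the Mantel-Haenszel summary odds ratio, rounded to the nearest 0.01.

OR_MH = Σ(aᵢdᵢ/nᵢ) / Σ(bᵢcᵢ/nᵢ), where nᵢ is the stratum total.
Stratum 1 (< 50 years): n = 2630; a·d/n = 28·1456/2630 = 15.5011; b·c/n = 831·315/2630 = 99.5304
Stratum 2 (≥ 50 years): n = 3066; a·d/n = 169·274/3066 = 15.1031; b·c/n = 2582·41/3066 = 34.5277
OR_MH = (15.5011 + 15.1031) / (99.5304 + 34.5277) = 30.6042 / 134.0581 = 0.22829

0.23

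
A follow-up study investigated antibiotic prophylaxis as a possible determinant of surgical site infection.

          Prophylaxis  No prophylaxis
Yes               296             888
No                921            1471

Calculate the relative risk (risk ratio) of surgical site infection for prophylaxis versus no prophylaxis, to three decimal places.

0.646

Reading the table with exposure as columns: a = 296 (Prophylaxis, case), b = 921 (Prophylaxis, non-case), c = 888 (No prophylaxis, case), d = 1471.
Risk in exposed = 296/1217 = 0.24322; risk in unexposed = 888/2359 = 0.37643.
RR = 0.24322 / 0.37643 = 0.64612
The risk is 35% lower among the exposed than among the unexposed.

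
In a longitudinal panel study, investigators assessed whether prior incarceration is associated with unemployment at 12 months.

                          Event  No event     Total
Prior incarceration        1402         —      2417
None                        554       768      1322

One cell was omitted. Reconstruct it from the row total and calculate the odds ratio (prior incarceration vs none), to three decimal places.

1.915

The missing cell is in the exposed row: 2417 − 1402 = 1015.
So a = 1402, b = 1015, c = 554, d = 768.
OR = (a·d)/(b·c) = (1402 × 768) / (1015 × 554) = 1076736 / 562310 = 1.91484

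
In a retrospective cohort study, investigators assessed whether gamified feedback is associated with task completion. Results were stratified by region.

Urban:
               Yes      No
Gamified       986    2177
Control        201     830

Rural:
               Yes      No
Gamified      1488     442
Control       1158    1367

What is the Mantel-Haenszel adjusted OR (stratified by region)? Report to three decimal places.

OR_MH = Σ(aᵢdᵢ/nᵢ) / Σ(bᵢcᵢ/nᵢ), where nᵢ is the stratum total.
Stratum 1 (Urban): n = 4194; a·d/n = 986·830/4194 = 195.1311; b·c/n = 2177·201/4194 = 104.3340
Stratum 2 (Rural): n = 4455; a·d/n = 1488·1367/4455 = 456.5872; b·c/n = 442·1158/4455 = 114.8902
OR_MH = (195.1311 + 456.5872) / (104.3340 + 114.8902) = 651.7183 / 219.2243 = 2.97284

2.973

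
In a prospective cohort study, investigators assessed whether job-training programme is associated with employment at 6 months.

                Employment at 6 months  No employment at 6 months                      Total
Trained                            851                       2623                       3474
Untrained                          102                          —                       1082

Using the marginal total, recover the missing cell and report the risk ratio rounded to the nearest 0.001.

The missing cell is in the unexposed row: 1082 − 102 = 980.
So a = 851, b = 2623, c = 102, d = 980.
RR = [a/(a+b)] / [c/(c+d)] = (851/3474) / (102/1082) = 0.24496/0.09427 = 2.59852

2.599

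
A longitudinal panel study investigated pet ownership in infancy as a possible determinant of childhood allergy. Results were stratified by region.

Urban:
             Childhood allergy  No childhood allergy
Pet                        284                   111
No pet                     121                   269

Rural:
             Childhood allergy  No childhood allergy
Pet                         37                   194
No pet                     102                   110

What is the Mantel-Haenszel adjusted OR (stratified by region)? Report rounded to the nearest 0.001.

1.724

OR_MH = Σ(aᵢdᵢ/nᵢ) / Σ(bᵢcᵢ/nᵢ), where nᵢ is the stratum total.
Stratum 1 (Urban): n = 785; a·d/n = 284·269/785 = 97.3197; b·c/n = 111·121/785 = 17.1096
Stratum 2 (Rural): n = 443; a·d/n = 37·110/443 = 9.1874; b·c/n = 194·102/443 = 44.6682
OR_MH = (97.3197 + 9.1874) / (17.1096 + 44.6682) = 106.5071 / 61.7777 = 1.72404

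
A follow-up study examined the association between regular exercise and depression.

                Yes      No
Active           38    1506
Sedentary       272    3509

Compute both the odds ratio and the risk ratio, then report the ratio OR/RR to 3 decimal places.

0.951

Cells: a = 38, b = 1506, c = 272, d = 3509.
OR = (38·3509)/(1506·272) = 133342/409632 = 0.32552
Risk in exposed = 38/1544 = 0.02461; risk in unexposed = 272/3781 = 0.07194; RR = 0.34212
OR/RR = 0.32552 / 0.34212 = 0.95148
The outcome is rare in both groups, so OR ≈ RR (ratio near 1).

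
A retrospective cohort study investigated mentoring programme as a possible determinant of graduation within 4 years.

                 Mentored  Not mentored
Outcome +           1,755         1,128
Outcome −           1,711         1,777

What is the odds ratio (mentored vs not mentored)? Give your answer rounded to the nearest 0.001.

Reading the table with exposure as columns: a = 1755 (Mentored, case), b = 1711 (Mentored, non-case), c = 1128 (Not mentored, case), d = 1777.
OR = (a·d)/(b·c) = (1755 × 1777) / (1711 × 1128) = 3118635 / 1930008 = 1.61587
The odds of graduation within 4 years are about 1.62 times as high in the mentored group.

1.616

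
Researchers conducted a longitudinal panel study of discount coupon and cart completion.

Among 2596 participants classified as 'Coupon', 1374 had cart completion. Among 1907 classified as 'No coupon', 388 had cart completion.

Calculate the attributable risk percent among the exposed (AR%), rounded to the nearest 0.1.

61.6

From the description: a = 1374, b = 1222, c = 388, d = 1519.
Risk in exposed = 1374/2596 = 0.52928; risk in unexposed = 388/1907 = 0.20346.
RR = 0.52928/0.20346 = 2.60136
AR% = (RR − 1)/RR × 100 = (2.60136 − 1)/2.60136 × 100 = 61.5586%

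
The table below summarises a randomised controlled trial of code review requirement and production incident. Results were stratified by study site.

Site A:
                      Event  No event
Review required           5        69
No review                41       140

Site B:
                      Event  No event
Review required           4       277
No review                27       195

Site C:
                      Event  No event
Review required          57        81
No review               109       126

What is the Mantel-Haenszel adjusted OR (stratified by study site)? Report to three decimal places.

OR_MH = Σ(aᵢdᵢ/nᵢ) / Σ(bᵢcᵢ/nᵢ), where nᵢ is the stratum total.
Stratum 1 (Site A): n = 255; a·d/n = 5·140/255 = 2.7451; b·c/n = 69·41/255 = 11.0941
Stratum 2 (Site B): n = 503; a·d/n = 4·195/503 = 1.5507; b·c/n = 277·27/503 = 14.8688
Stratum 3 (Site C): n = 373; a·d/n = 57·126/373 = 19.2547; b·c/n = 81·109/373 = 23.6702
OR_MH = (2.7451 + 1.5507 + 19.2547) / (11.0941 + 14.8688 + 23.6702) = 23.5505 / 49.6331 = 0.47449

0.474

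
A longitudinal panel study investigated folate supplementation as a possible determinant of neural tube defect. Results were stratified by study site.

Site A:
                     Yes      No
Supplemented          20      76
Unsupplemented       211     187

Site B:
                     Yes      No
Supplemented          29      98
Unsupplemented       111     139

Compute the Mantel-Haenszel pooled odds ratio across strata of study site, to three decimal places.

0.298

OR_MH = Σ(aᵢdᵢ/nᵢ) / Σ(bᵢcᵢ/nᵢ), where nᵢ is the stratum total.
Stratum 1 (Site A): n = 494; a·d/n = 20·187/494 = 7.5709; b·c/n = 76·211/494 = 32.4615
Stratum 2 (Site B): n = 377; a·d/n = 29·139/377 = 10.6923; b·c/n = 98·111/377 = 28.8541
OR_MH = (7.5709 + 10.6923) / (32.4615 + 28.8541) = 18.2632 / 61.3156 = 0.29785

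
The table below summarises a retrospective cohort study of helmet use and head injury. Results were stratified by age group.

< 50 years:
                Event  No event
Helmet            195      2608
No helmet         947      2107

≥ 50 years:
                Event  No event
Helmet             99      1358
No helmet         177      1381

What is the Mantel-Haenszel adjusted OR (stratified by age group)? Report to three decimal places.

OR_MH = Σ(aᵢdᵢ/nᵢ) / Σ(bᵢcᵢ/nᵢ), where nᵢ is the stratum total.
Stratum 1 (< 50 years): n = 5857; a·d/n = 195·2107/5857 = 70.1494; b·c/n = 2608·947/5857 = 421.6794
Stratum 2 (≥ 50 years): n = 3015; a·d/n = 99·1381/3015 = 45.3463; b·c/n = 1358·177/3015 = 79.7234
OR_MH = (70.1494 + 45.3463) / (421.6794 + 79.7234) = 115.4957 / 501.4027 = 0.23035

0.230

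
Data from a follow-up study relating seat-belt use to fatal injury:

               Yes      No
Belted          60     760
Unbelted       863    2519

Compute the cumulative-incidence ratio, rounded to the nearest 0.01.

0.29

Cells: a = 60, b = 760, c = 863, d = 2519.
Risk in exposed = 60/820 = 0.07317; risk in unexposed = 863/3382 = 0.25517.
RR = 0.07317 / 0.25517 = 0.28675
The risk is 71% lower among the exposed than among the unexposed.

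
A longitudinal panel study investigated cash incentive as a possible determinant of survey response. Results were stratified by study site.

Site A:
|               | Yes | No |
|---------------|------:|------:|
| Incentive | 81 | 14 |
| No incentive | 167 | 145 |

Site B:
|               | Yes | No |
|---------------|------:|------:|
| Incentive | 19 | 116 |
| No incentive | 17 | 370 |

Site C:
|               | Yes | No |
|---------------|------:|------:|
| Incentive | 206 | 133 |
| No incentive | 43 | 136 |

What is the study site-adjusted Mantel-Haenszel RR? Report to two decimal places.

2.06

RR_MH = Σ(aᵢ·n₀ᵢ/nᵢ) / Σ(cᵢ·n₁ᵢ/nᵢ), with n₁ᵢ = aᵢ+bᵢ (exposed), n₀ᵢ = cᵢ+dᵢ (unexposed), nᵢ = n₁ᵢ+n₀ᵢ.
Stratum 1 (Site A): n₁ = 95, n₀ = 312, n = 407; a·n₀/n = 81·312/407 = 62.0934; c·n₁/n = 167·95/407 = 38.9803
Stratum 2 (Site B): n₁ = 135, n₀ = 387, n = 522; a·n₀/n = 19·387/522 = 14.0862; c·n₁/n = 17·135/522 = 4.3966
Stratum 3 (Site C): n₁ = 339, n₀ = 179, n = 518; a·n₀/n = 206·179/518 = 71.1853; c·n₁/n = 43·339/518 = 28.1409
RR_MH = (62.0934 + 14.0862 + 71.1853) / (38.9803 + 4.3966 + 28.1409) = 147.3649 / 71.5178 = 2.06053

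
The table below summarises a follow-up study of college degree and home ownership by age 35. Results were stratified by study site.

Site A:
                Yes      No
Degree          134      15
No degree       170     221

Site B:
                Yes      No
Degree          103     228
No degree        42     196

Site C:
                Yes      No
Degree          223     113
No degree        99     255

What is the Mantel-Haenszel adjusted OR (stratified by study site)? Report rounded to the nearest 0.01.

4.57

OR_MH = Σ(aᵢdᵢ/nᵢ) / Σ(bᵢcᵢ/nᵢ), where nᵢ is the stratum total.
Stratum 1 (Site A): n = 540; a·d/n = 134·221/540 = 54.8407; b·c/n = 15·170/540 = 4.7222
Stratum 2 (Site B): n = 569; a·d/n = 103·196/569 = 35.4798; b·c/n = 228·42/569 = 16.8295
Stratum 3 (Site C): n = 690; a·d/n = 223·255/690 = 82.4130; b·c/n = 113·99/690 = 16.2130
OR_MH = (54.8407 + 35.4798 + 82.4130) / (4.7222 + 16.8295 + 16.2130) = 172.7336 / 37.7648 = 4.57393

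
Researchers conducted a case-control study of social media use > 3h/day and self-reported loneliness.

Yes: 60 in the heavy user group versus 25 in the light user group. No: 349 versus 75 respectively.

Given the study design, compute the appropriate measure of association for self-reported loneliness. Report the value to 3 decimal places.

From the description: a = 60, b = 349, c = 25, d = 75.
This is a case-control study: participants were sampled on outcome status, so risks in the source population cannot be estimated directly — relative risk is not valid here. The odds ratio is the appropriate measure.
OR = (a·d)/(b·c) = (60 × 75) / (349 × 25) = 4500 / 8725 = 0.51576

0.516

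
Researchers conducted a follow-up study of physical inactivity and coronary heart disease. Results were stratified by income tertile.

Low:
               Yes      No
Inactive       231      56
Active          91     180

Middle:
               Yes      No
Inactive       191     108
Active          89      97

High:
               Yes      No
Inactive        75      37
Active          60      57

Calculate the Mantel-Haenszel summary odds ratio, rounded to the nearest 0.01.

3.40

OR_MH = Σ(aᵢdᵢ/nᵢ) / Σ(bᵢcᵢ/nᵢ), where nᵢ is the stratum total.
Stratum 1 (Low): n = 558; a·d/n = 231·180/558 = 74.5161; b·c/n = 56·91/558 = 9.1326
Stratum 2 (Middle): n = 485; a·d/n = 191·97/485 = 38.2000; b·c/n = 108·89/485 = 19.8186
Stratum 3 (High): n = 229; a·d/n = 75·57/229 = 18.6681; b·c/n = 37·60/229 = 9.6943
OR_MH = (74.5161 + 38.2000 + 18.6681) / (9.1326 + 19.8186 + 9.6943) = 131.3843 / 38.6455 = 3.39973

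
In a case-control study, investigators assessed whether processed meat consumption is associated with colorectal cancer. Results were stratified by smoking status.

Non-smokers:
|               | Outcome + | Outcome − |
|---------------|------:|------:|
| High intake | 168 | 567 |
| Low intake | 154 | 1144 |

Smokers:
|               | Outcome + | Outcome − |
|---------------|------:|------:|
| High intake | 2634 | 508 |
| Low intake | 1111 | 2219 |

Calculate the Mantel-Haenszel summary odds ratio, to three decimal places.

7.665

OR_MH = Σ(aᵢdᵢ/nᵢ) / Σ(bᵢcᵢ/nᵢ), where nᵢ is the stratum total.
Stratum 1 (Non-smokers): n = 2033; a·d/n = 168·1144/2033 = 94.5362; b·c/n = 567·154/2033 = 42.9503
Stratum 2 (Smokers): n = 6472; a·d/n = 2634·2219/6472 = 903.0973; b·c/n = 508·1111/6472 = 87.2046
OR_MH = (94.5362 + 903.0973) / (42.9503 + 87.2046) = 997.6335 / 130.1549 = 7.66497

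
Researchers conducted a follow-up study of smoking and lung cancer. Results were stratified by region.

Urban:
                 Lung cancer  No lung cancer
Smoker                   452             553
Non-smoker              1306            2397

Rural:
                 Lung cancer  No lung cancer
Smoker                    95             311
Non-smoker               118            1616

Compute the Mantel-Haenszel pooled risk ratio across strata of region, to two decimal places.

1.44

RR_MH = Σ(aᵢ·n₀ᵢ/nᵢ) / Σ(cᵢ·n₁ᵢ/nᵢ), with n₁ᵢ = aᵢ+bᵢ (exposed), n₀ᵢ = cᵢ+dᵢ (unexposed), nᵢ = n₁ᵢ+n₀ᵢ.
Stratum 1 (Urban): n₁ = 1005, n₀ = 3703, n = 4708; a·n₀/n = 452·3703/4708 = 355.5132; c·n₁/n = 1306·1005/4708 = 278.7872
Stratum 2 (Rural): n₁ = 406, n₀ = 1734, n = 2140; a·n₀/n = 95·1734/2140 = 76.9766; c·n₁/n = 118·406/2140 = 22.3869
RR_MH = (355.5132 + 76.9766) / (278.7872 + 22.3869) = 432.4898 / 301.1741 = 1.43601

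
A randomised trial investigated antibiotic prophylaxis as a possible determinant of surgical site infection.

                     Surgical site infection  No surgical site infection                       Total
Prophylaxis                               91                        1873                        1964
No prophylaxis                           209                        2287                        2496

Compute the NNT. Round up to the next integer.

27

Risk in treated group = 91/1964 = 0.04633; risk in control = 209/2496 = 0.08373.
Absolute risk reduction = 0.08373 − 0.04633 = 0.03740
NNT = 1 / ARR = 1 / 0.03740 = 26.738 → round up → 27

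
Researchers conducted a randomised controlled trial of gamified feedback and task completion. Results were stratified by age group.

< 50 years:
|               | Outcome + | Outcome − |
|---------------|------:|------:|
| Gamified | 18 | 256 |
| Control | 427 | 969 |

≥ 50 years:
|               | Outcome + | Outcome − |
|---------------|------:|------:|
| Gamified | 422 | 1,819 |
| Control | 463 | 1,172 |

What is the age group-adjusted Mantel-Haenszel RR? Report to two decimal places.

RR_MH = Σ(aᵢ·n₀ᵢ/nᵢ) / Σ(cᵢ·n₁ᵢ/nᵢ), with n₁ᵢ = aᵢ+bᵢ (exposed), n₀ᵢ = cᵢ+dᵢ (unexposed), nᵢ = n₁ᵢ+n₀ᵢ.
Stratum 1 (< 50 years): n₁ = 274, n₀ = 1396, n = 1670; a·n₀/n = 18·1396/1670 = 15.0467; c·n₁/n = 427·274/1670 = 70.0587
Stratum 2 (≥ 50 years): n₁ = 2241, n₀ = 1635, n = 3876; a·n₀/n = 422·1635/3876 = 178.0108; c·n₁/n = 463·2241/3876 = 267.6943
RR_MH = (15.0467 + 178.0108) / (70.0587 + 267.6943) = 193.0575 / 337.7530 = 0.57159

0.57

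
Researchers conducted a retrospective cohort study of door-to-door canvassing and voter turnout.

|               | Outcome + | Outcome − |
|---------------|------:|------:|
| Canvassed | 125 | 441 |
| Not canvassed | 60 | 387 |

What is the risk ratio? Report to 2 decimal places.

1.65

Cells: a = 125, b = 441, c = 60, d = 387.
Risk in exposed = 125/566 = 0.22085; risk in unexposed = 60/447 = 0.13423.
RR = 0.22085 / 0.13423 = 1.64532
The risk among the exposed is 1.65 times that among the unexposed.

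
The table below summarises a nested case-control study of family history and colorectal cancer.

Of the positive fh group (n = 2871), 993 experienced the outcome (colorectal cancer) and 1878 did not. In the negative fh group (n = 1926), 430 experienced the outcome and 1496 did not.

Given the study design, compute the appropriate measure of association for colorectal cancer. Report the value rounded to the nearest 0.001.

1.840

From the description: a = 993, b = 1878, c = 430, d = 1496.
This is a nested case-control study: participants were sampled on outcome status, so risks in the source population cannot be estimated directly — relative risk is not valid here. The odds ratio is the appropriate measure.
OR = (a·d)/(b·c) = (993 × 1496) / (1878 × 430) = 1485528 / 807540 = 1.83957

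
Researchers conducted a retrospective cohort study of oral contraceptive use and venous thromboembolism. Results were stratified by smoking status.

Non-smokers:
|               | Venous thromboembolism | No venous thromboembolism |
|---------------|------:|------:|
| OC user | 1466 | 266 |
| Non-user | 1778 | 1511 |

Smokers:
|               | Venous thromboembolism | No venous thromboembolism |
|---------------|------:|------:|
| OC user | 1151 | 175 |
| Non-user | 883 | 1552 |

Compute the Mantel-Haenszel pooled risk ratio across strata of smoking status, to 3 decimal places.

RR_MH = Σ(aᵢ·n₀ᵢ/nᵢ) / Σ(cᵢ·n₁ᵢ/nᵢ), with n₁ᵢ = aᵢ+bᵢ (exposed), n₀ᵢ = cᵢ+dᵢ (unexposed), nᵢ = n₁ᵢ+n₀ᵢ.
Stratum 1 (Non-smokers): n₁ = 1732, n₀ = 3289, n = 5021; a·n₀/n = 1466·3289/5021 = 960.3015; c·n₁/n = 1778·1732/5021 = 613.3232
Stratum 2 (Smokers): n₁ = 1326, n₀ = 2435, n = 3761; a·n₀/n = 1151·2435/3761 = 745.1968; c·n₁/n = 883·1326/3761 = 311.3156
RR_MH = (960.3015 + 745.1968) / (613.3232 + 311.3156) = 1705.4983 / 924.6388 = 1.84450

1.845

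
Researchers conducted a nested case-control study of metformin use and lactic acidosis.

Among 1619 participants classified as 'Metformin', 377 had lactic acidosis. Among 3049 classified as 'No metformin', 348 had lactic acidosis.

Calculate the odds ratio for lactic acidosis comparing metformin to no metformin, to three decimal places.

From the description: a = 377, b = 1242, c = 348, d = 2701.
OR = (a·d)/(b·c) = (377 × 2701) / (1242 × 348) = 1018277 / 432216 = 2.35594
The odds of lactic acidosis are about 2.36 times as high in the metformin group.

2.356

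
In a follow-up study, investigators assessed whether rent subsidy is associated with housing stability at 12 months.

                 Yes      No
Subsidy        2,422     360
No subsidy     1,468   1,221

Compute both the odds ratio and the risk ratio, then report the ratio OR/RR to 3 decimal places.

3.509

Cells: a = 2422, b = 360, c = 1468, d = 1221.
OR = (2422·1221)/(360·1468) = 2957262/528480 = 5.59579
Risk in exposed = 2422/2782 = 0.87060; risk in unexposed = 1468/2689 = 0.54593; RR = 1.59471
OR/RR = 5.59579 / 1.59471 = 3.50897
The outcome is not rare, so the OR lies further from 1 than the RR.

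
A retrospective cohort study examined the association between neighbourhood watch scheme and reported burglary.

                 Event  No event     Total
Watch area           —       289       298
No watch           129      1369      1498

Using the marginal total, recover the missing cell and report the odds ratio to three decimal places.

The missing cell is in the exposed row: 298 − 289 = 9.
So a = 9, b = 289, c = 129, d = 1369.
OR = (a·d)/(b·c) = (9 × 1369) / (289 × 129) = 12321 / 37281 = 0.33049

0.330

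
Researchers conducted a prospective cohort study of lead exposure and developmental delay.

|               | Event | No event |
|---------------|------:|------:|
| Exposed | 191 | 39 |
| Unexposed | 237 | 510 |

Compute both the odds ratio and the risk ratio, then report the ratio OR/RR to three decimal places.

4.026

Cells: a = 191, b = 39, c = 237, d = 510.
OR = (191·510)/(39·237) = 97410/9243 = 10.53879
Risk in exposed = 191/230 = 0.83043; risk in unexposed = 237/747 = 0.31727; RR = 2.61745
OR/RR = 10.53879 / 2.61745 = 4.02636
The outcome is not rare, so the OR lies further from 1 than the RR.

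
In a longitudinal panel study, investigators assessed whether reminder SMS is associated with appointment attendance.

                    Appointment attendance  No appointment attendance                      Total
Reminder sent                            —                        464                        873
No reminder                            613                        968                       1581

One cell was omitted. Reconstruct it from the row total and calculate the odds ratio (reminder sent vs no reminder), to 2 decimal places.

1.39

The missing cell is in the exposed row: 873 − 464 = 409.
So a = 409, b = 464, c = 613, d = 968.
OR = (a·d)/(b·c) = (409 × 968) / (464 × 613) = 395912 / 284432 = 1.39194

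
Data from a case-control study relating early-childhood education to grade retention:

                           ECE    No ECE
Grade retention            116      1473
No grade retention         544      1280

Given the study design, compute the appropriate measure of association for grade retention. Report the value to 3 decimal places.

Reading the table with exposure as columns: a = 116 (ECE, case), b = 544 (ECE, non-case), c = 1473 (No ECE, case), d = 1280.
This is a case-control study: participants were sampled on outcome status, so risks in the source population cannot be estimated directly — relative risk is not valid here. The odds ratio is the appropriate measure.
OR = (a·d)/(b·c) = (116 × 1280) / (544 × 1473) = 148480 / 801312 = 0.18530

0.185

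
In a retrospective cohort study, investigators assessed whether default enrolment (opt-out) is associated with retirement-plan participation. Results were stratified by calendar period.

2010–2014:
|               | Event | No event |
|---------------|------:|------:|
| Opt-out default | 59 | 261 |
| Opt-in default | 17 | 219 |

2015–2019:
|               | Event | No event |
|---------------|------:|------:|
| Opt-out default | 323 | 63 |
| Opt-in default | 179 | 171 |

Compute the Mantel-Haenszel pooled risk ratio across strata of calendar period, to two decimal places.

1.72

RR_MH = Σ(aᵢ·n₀ᵢ/nᵢ) / Σ(cᵢ·n₁ᵢ/nᵢ), with n₁ᵢ = aᵢ+bᵢ (exposed), n₀ᵢ = cᵢ+dᵢ (unexposed), nᵢ = n₁ᵢ+n₀ᵢ.
Stratum 1 (2010–2014): n₁ = 320, n₀ = 236, n = 556; a·n₀/n = 59·236/556 = 25.0432; c·n₁/n = 17·320/556 = 9.7842
Stratum 2 (2015–2019): n₁ = 386, n₀ = 350, n = 736; a·n₀/n = 323·350/736 = 153.6005; c·n₁/n = 179·386/736 = 93.8777
RR_MH = (25.0432 + 153.6005) / (9.7842 + 93.8777) = 178.6437 / 103.6619 = 1.72333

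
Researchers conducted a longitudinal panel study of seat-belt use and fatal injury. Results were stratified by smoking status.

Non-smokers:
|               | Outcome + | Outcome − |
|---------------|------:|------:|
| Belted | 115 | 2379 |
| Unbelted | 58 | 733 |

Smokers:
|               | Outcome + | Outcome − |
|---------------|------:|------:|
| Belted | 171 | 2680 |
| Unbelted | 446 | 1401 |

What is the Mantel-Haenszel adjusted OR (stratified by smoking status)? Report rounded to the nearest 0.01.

OR_MH = Σ(aᵢdᵢ/nᵢ) / Σ(bᵢcᵢ/nᵢ), where nᵢ is the stratum total.
Stratum 1 (Non-smokers): n = 3285; a·d/n = 115·733/3285 = 25.6606; b·c/n = 2379·58/3285 = 42.0037
Stratum 2 (Smokers): n = 4698; a·d/n = 171·1401/4698 = 50.9943; b·c/n = 2680·446/4698 = 254.4232
OR_MH = (25.6606 + 50.9943) / (42.0037 + 254.4232) = 76.6548 / 296.4268 = 0.25860

0.26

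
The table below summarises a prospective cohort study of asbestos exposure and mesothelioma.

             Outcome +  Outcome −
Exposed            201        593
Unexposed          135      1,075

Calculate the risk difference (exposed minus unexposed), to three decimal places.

0.142

Cells: a = 201, b = 593, c = 135, d = 1075.
Risk in exposed = 201/794 = 0.253149; risk in unexposed = 135/1210 = 0.111570.
Risk difference = 0.253149 − 0.111570 = 0.141578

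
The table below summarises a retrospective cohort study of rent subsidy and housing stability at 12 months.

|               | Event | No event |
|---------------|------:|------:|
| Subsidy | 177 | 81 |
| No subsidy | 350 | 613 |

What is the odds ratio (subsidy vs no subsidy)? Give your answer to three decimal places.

Cells: a = 177, b = 81, c = 350, d = 613.
OR = (a·d)/(b·c) = (177 × 613) / (81 × 350) = 108501 / 28350 = 3.82720
The odds of housing stability at 12 months are about 3.83 times as high in the subsidy group.

3.827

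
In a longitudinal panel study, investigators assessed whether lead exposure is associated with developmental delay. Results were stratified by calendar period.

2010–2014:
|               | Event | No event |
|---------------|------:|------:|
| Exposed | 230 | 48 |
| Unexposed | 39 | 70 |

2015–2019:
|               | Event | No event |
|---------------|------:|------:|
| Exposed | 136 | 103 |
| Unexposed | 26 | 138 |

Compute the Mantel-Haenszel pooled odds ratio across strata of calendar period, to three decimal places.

7.679

OR_MH = Σ(aᵢdᵢ/nᵢ) / Σ(bᵢcᵢ/nᵢ), where nᵢ is the stratum total.
Stratum 1 (2010–2014): n = 387; a·d/n = 230·70/387 = 41.6021; b·c/n = 48·39/387 = 4.8372
Stratum 2 (2015–2019): n = 403; a·d/n = 136·138/403 = 46.5707; b·c/n = 103·26/403 = 6.6452
OR_MH = (41.6021 + 46.5707) / (4.8372 + 6.6452) = 88.1728 / 11.4824 = 7.67897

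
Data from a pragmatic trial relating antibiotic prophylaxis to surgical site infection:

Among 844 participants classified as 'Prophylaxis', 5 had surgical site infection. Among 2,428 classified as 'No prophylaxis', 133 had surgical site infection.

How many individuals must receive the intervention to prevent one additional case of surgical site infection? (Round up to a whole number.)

Risk in treated group = 5/844 = 0.00592; risk in control = 133/2428 = 0.05478.
Absolute risk reduction = 0.05478 − 0.00592 = 0.04885
NNT = 1 / ARR = 1 / 0.04885 = 20.469 → round up → 21

21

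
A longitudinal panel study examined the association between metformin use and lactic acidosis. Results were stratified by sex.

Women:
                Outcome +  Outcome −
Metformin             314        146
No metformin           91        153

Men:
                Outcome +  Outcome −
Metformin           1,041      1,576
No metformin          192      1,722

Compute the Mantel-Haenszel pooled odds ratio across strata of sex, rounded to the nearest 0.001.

5.416

OR_MH = Σ(aᵢdᵢ/nᵢ) / Σ(bᵢcᵢ/nᵢ), where nᵢ is the stratum total.
Stratum 1 (Women): n = 704; a·d/n = 314·153/704 = 68.2415; b·c/n = 146·91/704 = 18.8722
Stratum 2 (Men): n = 4531; a·d/n = 1041·1722/4531 = 395.6305; b·c/n = 1576·192/4531 = 66.7826
OR_MH = (68.2415 + 395.6305) / (18.8722 + 66.7826) = 463.8720 / 85.6548 = 5.41560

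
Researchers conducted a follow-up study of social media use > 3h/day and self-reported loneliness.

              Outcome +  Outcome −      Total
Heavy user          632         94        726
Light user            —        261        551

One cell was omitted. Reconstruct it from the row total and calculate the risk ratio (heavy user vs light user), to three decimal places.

1.654

The missing cell is in the unexposed row: 551 − 261 = 290.
So a = 632, b = 94, c = 290, d = 261.
RR = [a/(a+b)] / [c/(c+d)] = (632/726) / (290/551) = 0.87052/0.52632 = 1.65399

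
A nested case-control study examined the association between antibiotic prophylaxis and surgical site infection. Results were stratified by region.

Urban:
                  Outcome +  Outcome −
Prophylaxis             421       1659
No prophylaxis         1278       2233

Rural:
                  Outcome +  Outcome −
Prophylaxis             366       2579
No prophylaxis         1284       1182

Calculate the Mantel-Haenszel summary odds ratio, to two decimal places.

0.25

OR_MH = Σ(aᵢdᵢ/nᵢ) / Σ(bᵢcᵢ/nᵢ), where nᵢ is the stratum total.
Stratum 1 (Urban): n = 5591; a·d/n = 421·2233/5591 = 168.1440; b·c/n = 1659·1278/5591 = 379.2170
Stratum 2 (Rural): n = 5411; a·d/n = 366·1182/5411 = 79.9505; b·c/n = 2579·1284/5411 = 611.9823
OR_MH = (168.1440 + 79.9505) / (379.2170 + 611.9823) = 248.0945 / 991.1992 = 0.25030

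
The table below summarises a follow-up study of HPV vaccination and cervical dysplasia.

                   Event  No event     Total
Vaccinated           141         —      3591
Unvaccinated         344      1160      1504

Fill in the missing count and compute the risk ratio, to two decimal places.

0.17

The missing cell is in the exposed row: 3591 − 141 = 3450.
So a = 141, b = 3450, c = 344, d = 1160.
RR = [a/(a+b)] / [c/(c+d)] = (141/3591) / (344/1504) = 0.03926/0.22872 = 0.17167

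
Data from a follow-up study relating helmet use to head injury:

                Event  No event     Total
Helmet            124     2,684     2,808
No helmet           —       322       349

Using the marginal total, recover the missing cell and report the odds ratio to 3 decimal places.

0.551

The missing cell is in the unexposed row: 349 − 322 = 27.
So a = 124, b = 2684, c = 27, d = 322.
OR = (a·d)/(b·c) = (124 × 322) / (2684 × 27) = 39928 / 72468 = 0.55097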